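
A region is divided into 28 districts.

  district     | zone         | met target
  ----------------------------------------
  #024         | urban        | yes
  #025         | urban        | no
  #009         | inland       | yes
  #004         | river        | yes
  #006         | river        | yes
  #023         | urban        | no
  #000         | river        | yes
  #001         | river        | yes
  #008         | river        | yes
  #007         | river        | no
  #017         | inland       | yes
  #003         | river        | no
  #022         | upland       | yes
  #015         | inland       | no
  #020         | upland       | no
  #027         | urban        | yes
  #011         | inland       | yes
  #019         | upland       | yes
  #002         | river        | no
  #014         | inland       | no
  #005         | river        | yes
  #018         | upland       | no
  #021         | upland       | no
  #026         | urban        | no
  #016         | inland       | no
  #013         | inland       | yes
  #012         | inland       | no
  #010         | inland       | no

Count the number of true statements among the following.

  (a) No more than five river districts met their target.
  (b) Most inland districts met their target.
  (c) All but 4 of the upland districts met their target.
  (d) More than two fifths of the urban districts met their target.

(a) river: |A| = 9, |A ∩ B| = 6; needs |A ∩ B| ≤ 5 — false.
(b) inland: |A| = 9, |A ∩ B| = 4; needs |A ∩ B| > |A ∖ B| — false.
(c) upland: |A| = 5, |A ∩ B| = 2; needs |A ∖ B| = 4 — false.
(d) urban: |A| = 5, |A ∩ B| = 2; needs |A ∩ B| / |A| > 2/5 — false.

0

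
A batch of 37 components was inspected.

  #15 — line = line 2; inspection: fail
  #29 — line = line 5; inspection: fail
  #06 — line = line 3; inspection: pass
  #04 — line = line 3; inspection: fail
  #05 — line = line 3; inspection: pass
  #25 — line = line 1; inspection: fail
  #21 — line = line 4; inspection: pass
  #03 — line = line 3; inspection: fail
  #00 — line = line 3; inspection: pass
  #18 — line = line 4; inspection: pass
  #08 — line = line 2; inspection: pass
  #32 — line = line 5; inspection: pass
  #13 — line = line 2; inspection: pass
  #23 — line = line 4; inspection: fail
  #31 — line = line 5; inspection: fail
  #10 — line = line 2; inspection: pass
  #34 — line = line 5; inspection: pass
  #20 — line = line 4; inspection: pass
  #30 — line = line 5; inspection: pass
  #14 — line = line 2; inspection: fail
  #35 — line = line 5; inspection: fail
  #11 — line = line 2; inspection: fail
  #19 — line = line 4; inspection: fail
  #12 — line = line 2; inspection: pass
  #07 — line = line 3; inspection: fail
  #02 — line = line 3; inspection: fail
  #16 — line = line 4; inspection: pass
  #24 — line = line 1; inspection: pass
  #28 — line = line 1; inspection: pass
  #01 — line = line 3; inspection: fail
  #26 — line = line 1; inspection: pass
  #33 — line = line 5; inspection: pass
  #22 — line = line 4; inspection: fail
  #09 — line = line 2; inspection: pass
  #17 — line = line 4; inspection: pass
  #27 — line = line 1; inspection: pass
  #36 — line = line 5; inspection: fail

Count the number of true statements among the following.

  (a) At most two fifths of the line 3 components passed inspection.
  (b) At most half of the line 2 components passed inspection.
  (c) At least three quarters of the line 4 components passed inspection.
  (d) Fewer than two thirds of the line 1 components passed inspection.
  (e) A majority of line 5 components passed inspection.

(a) line 3: |A| = 8, |A ∩ B| = 3; needs |A ∩ B| / |A| ≤ 2/5 — true.
(b) line 2: |A| = 8, |A ∩ B| = 5; needs |A ∩ B| ≤ |A ∖ B| — false.
(c) line 4: |A| = 8, |A ∩ B| = 5; needs |A ∩ B| / |A| ≥ 3/4 — false.
(d) line 1: |A| = 5, |A ∩ B| = 4; needs |A ∩ B| / |A| < 2/3 — false.
(e) line 5: |A| = 8, |A ∩ B| = 4; needs |A ∩ B| > |A ∖ B| — false.

1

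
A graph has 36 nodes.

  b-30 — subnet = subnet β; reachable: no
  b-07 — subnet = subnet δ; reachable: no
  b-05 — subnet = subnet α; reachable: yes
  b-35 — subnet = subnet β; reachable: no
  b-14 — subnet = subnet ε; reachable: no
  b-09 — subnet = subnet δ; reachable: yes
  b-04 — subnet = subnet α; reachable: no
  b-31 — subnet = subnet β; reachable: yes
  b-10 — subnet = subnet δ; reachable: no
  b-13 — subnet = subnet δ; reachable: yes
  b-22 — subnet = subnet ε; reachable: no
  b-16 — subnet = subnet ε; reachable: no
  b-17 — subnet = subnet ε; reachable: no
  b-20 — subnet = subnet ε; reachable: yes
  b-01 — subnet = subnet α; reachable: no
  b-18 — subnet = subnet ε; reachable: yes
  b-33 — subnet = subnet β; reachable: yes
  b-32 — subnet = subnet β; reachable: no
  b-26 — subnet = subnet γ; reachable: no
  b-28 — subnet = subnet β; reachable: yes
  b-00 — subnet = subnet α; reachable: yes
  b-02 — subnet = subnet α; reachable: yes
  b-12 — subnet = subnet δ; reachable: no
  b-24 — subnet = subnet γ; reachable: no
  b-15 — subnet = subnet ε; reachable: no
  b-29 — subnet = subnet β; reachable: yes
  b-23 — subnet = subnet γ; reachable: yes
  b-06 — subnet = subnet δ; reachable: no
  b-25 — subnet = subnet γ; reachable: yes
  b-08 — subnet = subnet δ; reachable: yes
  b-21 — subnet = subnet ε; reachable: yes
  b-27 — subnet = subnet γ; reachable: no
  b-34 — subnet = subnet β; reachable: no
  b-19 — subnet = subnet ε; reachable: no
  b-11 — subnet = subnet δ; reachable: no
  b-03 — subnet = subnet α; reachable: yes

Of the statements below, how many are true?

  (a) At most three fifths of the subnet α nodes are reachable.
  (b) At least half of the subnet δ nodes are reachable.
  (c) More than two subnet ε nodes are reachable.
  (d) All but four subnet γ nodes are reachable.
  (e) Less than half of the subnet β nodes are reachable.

(a) subnet α: |A| = 6, |A ∩ B| = 4; needs |A ∩ B| / |A| ≤ 3/5 — false.
(b) subnet δ: |A| = 8, |A ∩ B| = 3; needs |A ∩ B| ≥ |A ∖ B| — false.
(c) subnet ε: |A| = 9, |A ∩ B| = 3; needs |A ∩ B| > 2 — true.
(d) subnet γ: |A| = 5, |A ∩ B| = 2; needs |A ∖ B| = 4 — false.
(e) subnet β: |A| = 8, |A ∩ B| = 4; needs |A ∩ B| < |A ∖ B| — false.

1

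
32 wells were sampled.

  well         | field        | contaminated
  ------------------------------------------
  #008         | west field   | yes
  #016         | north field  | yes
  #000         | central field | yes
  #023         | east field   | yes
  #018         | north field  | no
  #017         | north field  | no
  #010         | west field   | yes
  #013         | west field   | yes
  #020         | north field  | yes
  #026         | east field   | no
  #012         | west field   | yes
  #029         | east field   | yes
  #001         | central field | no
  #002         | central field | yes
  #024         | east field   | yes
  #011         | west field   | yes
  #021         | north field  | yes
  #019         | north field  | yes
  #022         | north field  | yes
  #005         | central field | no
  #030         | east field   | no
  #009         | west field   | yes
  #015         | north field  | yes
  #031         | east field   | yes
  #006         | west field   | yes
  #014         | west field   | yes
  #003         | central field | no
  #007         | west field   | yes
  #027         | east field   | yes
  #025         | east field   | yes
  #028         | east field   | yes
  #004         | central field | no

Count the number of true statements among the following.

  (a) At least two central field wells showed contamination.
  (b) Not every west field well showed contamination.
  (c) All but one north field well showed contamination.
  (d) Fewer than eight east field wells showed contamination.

2

(a) central field: |A| = 6, |A ∩ B| = 2; needs |A ∩ B| ≥ 2 — true.
(b) west field: |A| = 9, |A ∩ B| = 9; needs A ⊄ B (|A ∖ B| ≥ 1) — false.
(c) north field: |A| = 8, |A ∩ B| = 6; needs |A ∖ B| = 1 — false.
(d) east field: |A| = 9, |A ∩ B| = 7; needs |A ∩ B| < 8 — true.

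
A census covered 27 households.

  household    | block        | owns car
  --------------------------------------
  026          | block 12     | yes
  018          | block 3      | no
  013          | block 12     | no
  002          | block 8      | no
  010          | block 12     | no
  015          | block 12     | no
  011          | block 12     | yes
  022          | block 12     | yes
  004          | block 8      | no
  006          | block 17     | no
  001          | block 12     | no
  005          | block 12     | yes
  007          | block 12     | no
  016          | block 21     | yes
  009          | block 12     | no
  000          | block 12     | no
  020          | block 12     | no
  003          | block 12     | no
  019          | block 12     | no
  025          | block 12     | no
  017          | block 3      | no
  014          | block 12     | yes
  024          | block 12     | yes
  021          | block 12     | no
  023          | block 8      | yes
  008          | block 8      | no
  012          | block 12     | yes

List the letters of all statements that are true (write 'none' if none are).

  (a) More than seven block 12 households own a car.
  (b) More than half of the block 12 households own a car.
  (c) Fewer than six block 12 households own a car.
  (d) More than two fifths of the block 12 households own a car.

none

|A| = 19, |A ∩ B| = 7, |A ∖ B| = 12.
(a) |A ∩ B| > 7: fails.
(b) |A ∩ B| > |A ∖ B|: fails.
(c) |A ∩ B| < 6: fails.
(d) |A ∩ B| / |A| > 2/5: fails.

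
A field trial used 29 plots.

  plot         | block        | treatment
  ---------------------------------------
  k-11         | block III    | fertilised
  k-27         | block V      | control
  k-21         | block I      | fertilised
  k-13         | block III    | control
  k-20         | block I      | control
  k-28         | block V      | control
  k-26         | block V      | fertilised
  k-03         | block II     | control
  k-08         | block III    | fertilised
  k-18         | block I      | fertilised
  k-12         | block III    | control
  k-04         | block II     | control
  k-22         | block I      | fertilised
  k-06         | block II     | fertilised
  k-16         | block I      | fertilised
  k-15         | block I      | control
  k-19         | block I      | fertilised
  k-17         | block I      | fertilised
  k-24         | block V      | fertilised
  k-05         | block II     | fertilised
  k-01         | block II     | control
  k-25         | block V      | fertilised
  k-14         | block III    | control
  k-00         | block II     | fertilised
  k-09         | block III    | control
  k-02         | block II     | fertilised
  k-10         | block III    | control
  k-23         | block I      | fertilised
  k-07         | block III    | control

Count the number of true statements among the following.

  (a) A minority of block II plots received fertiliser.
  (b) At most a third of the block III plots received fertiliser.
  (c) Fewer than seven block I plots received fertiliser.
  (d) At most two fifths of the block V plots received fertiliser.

(a) block II: |A| = 7, |A ∩ B| = 4; needs |A ∩ B| < |A ∖ B| — false.
(b) block III: |A| = 8, |A ∩ B| = 2; needs |A ∩ B| / |A| ≤ 1/3 — true.
(c) block I: |A| = 9, |A ∩ B| = 7; needs |A ∩ B| < 7 — false.
(d) block V: |A| = 5, |A ∩ B| = 3; needs |A ∩ B| / |A| ≤ 2/5 — false.

1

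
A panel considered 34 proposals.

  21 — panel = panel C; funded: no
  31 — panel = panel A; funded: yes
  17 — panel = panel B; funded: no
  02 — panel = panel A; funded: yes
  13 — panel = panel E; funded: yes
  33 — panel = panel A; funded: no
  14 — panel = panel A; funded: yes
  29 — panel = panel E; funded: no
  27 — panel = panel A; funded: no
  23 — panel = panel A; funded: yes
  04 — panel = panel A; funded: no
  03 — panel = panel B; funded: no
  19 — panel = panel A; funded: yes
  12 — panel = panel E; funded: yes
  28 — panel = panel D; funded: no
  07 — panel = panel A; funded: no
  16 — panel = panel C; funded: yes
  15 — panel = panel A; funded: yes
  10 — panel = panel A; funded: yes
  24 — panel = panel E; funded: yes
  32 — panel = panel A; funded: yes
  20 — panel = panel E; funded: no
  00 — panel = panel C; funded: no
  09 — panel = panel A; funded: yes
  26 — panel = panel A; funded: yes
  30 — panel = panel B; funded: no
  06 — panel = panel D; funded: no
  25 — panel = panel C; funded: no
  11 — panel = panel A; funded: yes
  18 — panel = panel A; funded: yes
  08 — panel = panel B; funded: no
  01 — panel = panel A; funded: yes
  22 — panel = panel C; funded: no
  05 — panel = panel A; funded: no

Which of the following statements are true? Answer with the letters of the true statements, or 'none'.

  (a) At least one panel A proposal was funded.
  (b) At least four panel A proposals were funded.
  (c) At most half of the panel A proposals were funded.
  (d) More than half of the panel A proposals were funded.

|A| = 18, |A ∩ B| = 13, |A ∖ B| = 5.
(a) A ∩ B ≠ ∅ (|A ∩ B| ≥ 1): holds.
(b) |A ∩ B| ≥ 4: holds.
(c) |A ∩ B| ≤ |A ∖ B|: fails.
(d) |A ∩ B| > |A ∖ B|: holds.

(a), (b), (d)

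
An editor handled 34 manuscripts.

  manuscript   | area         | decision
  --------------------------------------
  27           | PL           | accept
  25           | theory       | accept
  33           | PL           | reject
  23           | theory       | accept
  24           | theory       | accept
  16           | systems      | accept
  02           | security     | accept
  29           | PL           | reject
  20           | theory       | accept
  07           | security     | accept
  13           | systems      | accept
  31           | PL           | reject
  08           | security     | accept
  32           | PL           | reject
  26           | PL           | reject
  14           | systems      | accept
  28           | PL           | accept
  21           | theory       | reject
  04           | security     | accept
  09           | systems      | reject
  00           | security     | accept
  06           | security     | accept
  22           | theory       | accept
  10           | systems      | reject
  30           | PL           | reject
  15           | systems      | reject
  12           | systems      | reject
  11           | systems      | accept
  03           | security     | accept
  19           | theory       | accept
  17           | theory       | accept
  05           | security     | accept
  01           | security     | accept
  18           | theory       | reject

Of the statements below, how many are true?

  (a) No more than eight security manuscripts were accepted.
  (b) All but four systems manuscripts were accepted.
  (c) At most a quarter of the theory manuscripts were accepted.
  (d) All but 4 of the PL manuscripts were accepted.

(a) security: |A| = 9, |A ∩ B| = 9; needs |A ∩ B| ≤ 8 — false.
(b) systems: |A| = 8, |A ∩ B| = 4; needs |A ∖ B| = 4 — true.
(c) theory: |A| = 9, |A ∩ B| = 7; needs |A ∩ B| / |A| ≤ 1/4 — false.
(d) PL: |A| = 8, |A ∩ B| = 2; needs |A ∖ B| = 4 — false.

1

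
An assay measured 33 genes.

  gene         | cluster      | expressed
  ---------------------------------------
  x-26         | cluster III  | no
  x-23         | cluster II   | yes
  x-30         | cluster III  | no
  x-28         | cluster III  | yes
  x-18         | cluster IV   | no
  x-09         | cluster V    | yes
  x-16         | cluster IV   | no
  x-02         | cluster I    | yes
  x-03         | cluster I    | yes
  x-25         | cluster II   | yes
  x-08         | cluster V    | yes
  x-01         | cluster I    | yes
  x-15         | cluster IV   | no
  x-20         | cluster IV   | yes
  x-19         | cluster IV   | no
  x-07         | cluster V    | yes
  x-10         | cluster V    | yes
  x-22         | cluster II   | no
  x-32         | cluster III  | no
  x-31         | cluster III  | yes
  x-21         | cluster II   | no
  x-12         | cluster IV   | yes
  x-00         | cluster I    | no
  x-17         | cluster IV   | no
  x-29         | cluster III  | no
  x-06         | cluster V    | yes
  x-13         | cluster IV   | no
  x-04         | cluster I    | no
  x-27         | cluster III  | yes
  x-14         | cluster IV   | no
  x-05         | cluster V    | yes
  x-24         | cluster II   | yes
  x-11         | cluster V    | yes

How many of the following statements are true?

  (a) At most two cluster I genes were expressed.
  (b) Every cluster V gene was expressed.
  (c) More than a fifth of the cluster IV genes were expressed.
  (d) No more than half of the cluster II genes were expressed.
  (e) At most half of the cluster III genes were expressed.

3

(a) cluster I: |A| = 5, |A ∩ B| = 3; needs |A ∩ B| ≤ 2 — false.
(b) cluster V: |A| = 7, |A ∩ B| = 7; needs A ⊆ B, i.e. every element of A is in B (|A ∖ B| = 0) — true.
(c) cluster IV: |A| = 9, |A ∩ B| = 2; needs |A ∩ B| / |A| > 1/5 — true.
(d) cluster II: |A| = 5, |A ∩ B| = 3; needs |A ∩ B| ≤ |A ∖ B| — false.
(e) cluster III: |A| = 7, |A ∩ B| = 3; needs |A ∩ B| ≤ |A ∖ B| — true.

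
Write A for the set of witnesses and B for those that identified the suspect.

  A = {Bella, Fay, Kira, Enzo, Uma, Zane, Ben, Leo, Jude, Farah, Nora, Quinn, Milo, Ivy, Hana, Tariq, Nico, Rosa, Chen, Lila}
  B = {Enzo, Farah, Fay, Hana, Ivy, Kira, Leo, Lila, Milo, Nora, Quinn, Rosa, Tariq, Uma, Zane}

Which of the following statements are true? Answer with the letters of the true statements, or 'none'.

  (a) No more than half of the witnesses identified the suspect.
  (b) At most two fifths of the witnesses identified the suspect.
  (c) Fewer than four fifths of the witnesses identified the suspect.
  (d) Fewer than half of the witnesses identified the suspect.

(c)

|A| = 20, |A ∩ B| = 15, |A ∖ B| = 5.
(a) |A ∩ B| ≤ |A ∖ B|: fails.
(b) |A ∩ B| / |A| ≤ 2/5: fails.
(c) |A ∩ B| / |A| < 4/5: holds.
(d) |A ∩ B| < |A ∖ B|: fails.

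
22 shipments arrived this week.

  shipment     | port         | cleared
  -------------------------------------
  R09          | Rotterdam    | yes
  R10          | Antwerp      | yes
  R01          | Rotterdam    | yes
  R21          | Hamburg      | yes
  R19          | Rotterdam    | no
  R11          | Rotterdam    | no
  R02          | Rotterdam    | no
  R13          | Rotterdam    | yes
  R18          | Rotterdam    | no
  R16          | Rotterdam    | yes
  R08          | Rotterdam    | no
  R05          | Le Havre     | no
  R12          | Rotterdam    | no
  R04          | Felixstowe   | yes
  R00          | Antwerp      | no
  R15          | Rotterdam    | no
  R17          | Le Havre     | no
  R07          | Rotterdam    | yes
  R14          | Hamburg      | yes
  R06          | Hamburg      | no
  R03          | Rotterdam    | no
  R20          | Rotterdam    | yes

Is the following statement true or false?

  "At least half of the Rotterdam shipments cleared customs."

False

'At least half of the Rotterdam shipments cleared customs' holds iff |A ∩ B| ≥ |A ∖ B|.
A (the restrictor) = {R09, R01, R19, R11, R02, R13, R18, R16, R08, R12, R15, R07, R03, R20}, |A| = 14.
A ∩ B = {R09, R01, R13, R16, R07, R20}, so |A ∩ B| = 6.
A ∖ B = {R19, R11, R02, R18, R08, R12, R15, R03}, so |A ∖ B| = 8.
6 < 8, so the statement is false.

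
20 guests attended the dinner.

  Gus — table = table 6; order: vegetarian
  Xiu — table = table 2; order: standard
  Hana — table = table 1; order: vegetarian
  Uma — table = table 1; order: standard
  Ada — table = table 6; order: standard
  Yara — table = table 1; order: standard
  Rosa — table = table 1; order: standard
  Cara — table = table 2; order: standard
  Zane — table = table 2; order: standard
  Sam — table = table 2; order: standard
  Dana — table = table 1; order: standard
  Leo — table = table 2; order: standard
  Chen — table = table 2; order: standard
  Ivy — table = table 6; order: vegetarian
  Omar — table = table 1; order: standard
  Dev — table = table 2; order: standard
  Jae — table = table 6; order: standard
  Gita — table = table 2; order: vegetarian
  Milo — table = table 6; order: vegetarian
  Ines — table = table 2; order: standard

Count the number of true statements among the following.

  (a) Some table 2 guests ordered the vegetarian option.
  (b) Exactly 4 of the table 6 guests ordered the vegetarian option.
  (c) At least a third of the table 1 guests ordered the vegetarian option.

1

(a) table 2: |A| = 9, |A ∩ B| = 1; needs A ∩ B ≠ ∅ (|A ∩ B| ≥ 1) — true.
(b) table 6: |A| = 5, |A ∩ B| = 3; needs |A ∩ B| = 4 — false.
(c) table 1: |A| = 6, |A ∩ B| = 1; needs |A ∩ B| / |A| ≥ 1/3 — false.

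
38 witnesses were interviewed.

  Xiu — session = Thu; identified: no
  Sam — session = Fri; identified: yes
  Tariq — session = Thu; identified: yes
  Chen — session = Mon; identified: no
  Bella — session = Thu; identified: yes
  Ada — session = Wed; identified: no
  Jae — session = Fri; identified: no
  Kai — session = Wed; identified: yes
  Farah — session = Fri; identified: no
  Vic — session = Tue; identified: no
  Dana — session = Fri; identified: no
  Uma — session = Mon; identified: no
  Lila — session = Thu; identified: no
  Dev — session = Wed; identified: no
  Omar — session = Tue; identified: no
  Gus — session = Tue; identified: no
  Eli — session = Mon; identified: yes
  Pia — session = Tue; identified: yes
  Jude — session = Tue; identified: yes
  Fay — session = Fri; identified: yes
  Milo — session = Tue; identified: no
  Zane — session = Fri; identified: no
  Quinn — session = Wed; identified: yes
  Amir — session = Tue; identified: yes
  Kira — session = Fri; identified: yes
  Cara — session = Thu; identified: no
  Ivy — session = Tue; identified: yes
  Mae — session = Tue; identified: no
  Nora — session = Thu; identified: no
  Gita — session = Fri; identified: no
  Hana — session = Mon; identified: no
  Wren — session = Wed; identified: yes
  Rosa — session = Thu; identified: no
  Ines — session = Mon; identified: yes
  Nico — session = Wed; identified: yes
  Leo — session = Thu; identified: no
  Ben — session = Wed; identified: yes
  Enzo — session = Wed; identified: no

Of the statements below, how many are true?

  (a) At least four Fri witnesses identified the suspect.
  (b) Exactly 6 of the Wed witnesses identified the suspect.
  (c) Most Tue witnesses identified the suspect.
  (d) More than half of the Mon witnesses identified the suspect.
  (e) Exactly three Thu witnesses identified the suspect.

0

(a) Fri: |A| = 8, |A ∩ B| = 3; needs |A ∩ B| ≥ 4 — false.
(b) Wed: |A| = 8, |A ∩ B| = 5; needs |A ∩ B| = 6 — false.
(c) Tue: |A| = 9, |A ∩ B| = 4; needs |A ∩ B| > |A ∖ B| — false.
(d) Mon: |A| = 5, |A ∩ B| = 2; needs |A ∩ B| > |A ∖ B| — false.
(e) Thu: |A| = 8, |A ∩ B| = 2; needs |A ∩ B| = 3 — false.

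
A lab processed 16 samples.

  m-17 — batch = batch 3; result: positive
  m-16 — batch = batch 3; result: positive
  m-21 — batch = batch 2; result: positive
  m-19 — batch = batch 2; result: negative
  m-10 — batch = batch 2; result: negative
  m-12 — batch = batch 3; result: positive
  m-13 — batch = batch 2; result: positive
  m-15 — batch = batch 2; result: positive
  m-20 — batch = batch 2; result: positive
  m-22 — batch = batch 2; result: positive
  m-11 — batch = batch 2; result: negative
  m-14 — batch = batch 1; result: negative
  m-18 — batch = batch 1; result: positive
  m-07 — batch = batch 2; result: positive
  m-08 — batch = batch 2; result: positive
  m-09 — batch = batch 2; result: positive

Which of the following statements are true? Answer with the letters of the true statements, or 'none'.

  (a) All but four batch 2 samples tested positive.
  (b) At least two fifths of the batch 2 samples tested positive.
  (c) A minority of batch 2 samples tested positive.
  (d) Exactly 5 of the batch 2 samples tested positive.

|A| = 11, |A ∩ B| = 8, |A ∖ B| = 3.
(a) |A ∖ B| = 4: fails.
(b) |A ∩ B| / |A| ≥ 2/5: holds.
(c) |A ∩ B| < |A ∖ B|: fails.
(d) |A ∩ B| = 5: fails.

(b)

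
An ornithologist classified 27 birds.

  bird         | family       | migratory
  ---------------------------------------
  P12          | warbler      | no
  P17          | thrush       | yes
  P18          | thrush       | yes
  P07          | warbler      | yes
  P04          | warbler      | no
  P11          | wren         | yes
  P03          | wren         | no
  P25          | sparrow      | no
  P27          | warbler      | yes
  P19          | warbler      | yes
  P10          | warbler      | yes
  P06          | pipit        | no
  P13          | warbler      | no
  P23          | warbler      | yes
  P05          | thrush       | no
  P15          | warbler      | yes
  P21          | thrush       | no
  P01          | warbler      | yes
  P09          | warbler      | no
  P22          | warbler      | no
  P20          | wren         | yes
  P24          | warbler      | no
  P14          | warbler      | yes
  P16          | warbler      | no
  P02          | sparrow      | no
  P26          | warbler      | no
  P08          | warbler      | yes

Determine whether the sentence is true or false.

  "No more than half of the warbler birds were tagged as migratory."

Truth condition: |A ∩ B| ≤ |A ∖ B|.
|A| = 17, |A ∩ B| = 9, |A ∖ B| = 8.
9 > 8, so the statement is false.

False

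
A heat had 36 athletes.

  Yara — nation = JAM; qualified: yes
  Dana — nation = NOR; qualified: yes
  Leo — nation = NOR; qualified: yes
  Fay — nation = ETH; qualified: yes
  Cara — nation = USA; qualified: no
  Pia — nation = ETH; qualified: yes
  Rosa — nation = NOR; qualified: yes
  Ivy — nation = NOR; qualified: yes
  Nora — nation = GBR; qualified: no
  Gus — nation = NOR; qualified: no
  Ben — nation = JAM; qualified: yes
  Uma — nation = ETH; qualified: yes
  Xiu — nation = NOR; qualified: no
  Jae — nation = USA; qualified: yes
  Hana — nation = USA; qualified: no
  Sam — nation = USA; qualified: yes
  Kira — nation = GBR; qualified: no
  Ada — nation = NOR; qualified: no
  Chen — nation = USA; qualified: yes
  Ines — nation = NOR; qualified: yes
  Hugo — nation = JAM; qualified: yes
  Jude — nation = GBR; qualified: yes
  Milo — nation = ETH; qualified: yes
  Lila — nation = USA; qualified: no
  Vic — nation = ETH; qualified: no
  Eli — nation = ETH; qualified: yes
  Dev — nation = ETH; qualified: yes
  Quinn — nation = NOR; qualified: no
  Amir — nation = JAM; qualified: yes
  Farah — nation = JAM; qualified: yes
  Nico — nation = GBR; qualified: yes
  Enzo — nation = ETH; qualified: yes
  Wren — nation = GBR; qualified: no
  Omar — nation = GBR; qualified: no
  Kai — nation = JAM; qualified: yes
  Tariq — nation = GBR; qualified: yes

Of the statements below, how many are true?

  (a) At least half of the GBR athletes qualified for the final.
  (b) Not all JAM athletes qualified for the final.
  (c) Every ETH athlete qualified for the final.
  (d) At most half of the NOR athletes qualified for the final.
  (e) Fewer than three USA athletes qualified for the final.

0

(a) GBR: |A| = 7, |A ∩ B| = 3; needs |A ∩ B| ≥ |A ∖ B| — false.
(b) JAM: |A| = 6, |A ∩ B| = 6; needs A ⊄ B (|A ∖ B| ≥ 1) — false.
(c) ETH: |A| = 8, |A ∩ B| = 7; needs A ⊆ B, i.e. every element of A is in B (|A ∖ B| = 0) — false.
(d) NOR: |A| = 9, |A ∩ B| = 5; needs |A ∩ B| ≤ |A ∖ B| — false.
(e) USA: |A| = 6, |A ∩ B| = 3; needs |A ∩ B| < 3 — false.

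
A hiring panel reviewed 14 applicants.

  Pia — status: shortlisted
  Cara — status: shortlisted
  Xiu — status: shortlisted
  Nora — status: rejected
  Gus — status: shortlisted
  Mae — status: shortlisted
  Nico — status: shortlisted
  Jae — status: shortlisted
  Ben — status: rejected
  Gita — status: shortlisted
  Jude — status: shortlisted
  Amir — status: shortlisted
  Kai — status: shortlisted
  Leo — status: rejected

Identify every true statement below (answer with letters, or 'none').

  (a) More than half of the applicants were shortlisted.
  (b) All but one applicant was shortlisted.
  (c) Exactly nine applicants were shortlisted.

|A| = 14, |A ∩ B| = 11, |A ∖ B| = 3.
(a) |A ∩ B| > |A ∖ B|: holds.
(b) |A ∖ B| = 1: fails.
(c) |A ∩ B| = 9: fails.

(a)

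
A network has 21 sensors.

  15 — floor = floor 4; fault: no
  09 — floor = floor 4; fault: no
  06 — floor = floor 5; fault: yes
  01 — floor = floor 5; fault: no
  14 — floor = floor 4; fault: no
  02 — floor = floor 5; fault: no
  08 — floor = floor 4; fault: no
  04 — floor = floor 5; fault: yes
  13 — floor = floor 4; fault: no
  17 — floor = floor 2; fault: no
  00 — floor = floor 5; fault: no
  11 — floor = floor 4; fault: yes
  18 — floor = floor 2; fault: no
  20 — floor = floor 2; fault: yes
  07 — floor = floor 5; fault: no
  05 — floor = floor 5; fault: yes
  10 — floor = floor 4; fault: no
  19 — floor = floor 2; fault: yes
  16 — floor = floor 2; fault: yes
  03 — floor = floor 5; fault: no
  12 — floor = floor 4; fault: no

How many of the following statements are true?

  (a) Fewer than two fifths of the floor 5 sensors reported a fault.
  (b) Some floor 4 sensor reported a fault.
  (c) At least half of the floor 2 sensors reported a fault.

3

(a) floor 5: |A| = 8, |A ∩ B| = 3; needs |A ∩ B| / |A| < 2/5 — true.
(b) floor 4: |A| = 8, |A ∩ B| = 1; needs A ∩ B ≠ ∅ (|A ∩ B| ≥ 1) — true.
(c) floor 2: |A| = 5, |A ∩ B| = 3; needs |A ∩ B| ≥ |A ∖ B| — true.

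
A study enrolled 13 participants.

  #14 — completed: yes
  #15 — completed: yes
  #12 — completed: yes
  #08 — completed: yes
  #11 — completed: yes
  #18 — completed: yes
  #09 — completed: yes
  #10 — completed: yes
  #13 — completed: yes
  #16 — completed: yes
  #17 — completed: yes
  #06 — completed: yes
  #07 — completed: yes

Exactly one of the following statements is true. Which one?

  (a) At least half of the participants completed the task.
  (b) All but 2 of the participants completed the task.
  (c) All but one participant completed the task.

(a)

|A| = 13, |A ∩ B| = 13, |A ∖ B| = 0.
(a) requires |A ∩ B| ≥ |A ∖ B|: true.
(b) requires |A ∖ B| = 2: false.
(c) requires |A ∖ B| = 1: false.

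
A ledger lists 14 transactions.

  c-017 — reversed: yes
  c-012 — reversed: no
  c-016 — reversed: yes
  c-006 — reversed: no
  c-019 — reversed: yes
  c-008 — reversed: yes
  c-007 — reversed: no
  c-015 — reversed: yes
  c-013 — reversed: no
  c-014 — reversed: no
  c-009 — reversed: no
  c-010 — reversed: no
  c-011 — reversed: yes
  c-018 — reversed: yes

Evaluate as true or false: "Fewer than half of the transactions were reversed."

False

'Fewer than half of the transactions were reversed' holds iff |A ∩ B| < |A ∖ B|.
A (the restrictor) = {c-017, c-012, c-016, c-006, c-019, c-008, c-007, c-015, c-013, c-014, c-009, c-010, c-011, c-018}, |A| = 14.
A ∩ B = {c-017, c-016, c-019, c-008, c-015, c-011, c-018}, so |A ∩ B| = 7.
A ∖ B = {c-012, c-006, c-007, c-013, c-014, c-009, c-010}, so |A ∖ B| = 7.
7 = 7, so the statement is false.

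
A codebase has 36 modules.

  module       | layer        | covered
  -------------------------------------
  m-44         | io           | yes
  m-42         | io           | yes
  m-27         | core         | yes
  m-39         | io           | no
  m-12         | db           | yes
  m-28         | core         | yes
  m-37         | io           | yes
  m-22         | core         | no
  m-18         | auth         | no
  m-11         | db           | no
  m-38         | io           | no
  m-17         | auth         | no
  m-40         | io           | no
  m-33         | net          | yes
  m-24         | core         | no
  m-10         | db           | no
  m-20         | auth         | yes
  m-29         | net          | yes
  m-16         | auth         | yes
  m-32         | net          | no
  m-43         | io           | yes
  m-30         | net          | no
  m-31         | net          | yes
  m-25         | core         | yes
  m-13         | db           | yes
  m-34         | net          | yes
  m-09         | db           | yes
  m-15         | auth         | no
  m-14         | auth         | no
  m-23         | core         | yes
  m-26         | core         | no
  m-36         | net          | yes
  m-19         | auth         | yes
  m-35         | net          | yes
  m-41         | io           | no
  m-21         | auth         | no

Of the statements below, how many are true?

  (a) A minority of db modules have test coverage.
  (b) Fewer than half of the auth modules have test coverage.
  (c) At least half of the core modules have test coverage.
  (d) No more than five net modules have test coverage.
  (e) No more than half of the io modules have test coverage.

(a) db: |A| = 5, |A ∩ B| = 3; needs |A ∩ B| < |A ∖ B| — false.
(b) auth: |A| = 8, |A ∩ B| = 3; needs |A ∩ B| < |A ∖ B| — true.
(c) core: |A| = 7, |A ∩ B| = 4; needs |A ∩ B| ≥ |A ∖ B| — true.
(d) net: |A| = 8, |A ∩ B| = 6; needs |A ∩ B| ≤ 5 — false.
(e) io: |A| = 8, |A ∩ B| = 4; needs |A ∩ B| ≤ |A ∖ B| — true.

3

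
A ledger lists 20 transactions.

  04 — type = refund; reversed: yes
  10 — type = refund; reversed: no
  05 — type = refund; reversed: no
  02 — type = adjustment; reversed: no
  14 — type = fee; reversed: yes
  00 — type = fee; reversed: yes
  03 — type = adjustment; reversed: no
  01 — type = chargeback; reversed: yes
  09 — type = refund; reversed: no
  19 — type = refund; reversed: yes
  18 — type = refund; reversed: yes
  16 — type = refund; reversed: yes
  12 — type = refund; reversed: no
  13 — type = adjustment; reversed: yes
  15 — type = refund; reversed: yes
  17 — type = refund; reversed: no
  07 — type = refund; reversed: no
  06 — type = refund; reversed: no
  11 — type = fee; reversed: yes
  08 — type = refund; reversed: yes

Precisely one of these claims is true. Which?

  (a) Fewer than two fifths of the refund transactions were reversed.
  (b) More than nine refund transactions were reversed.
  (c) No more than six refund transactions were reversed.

(c)

|A| = 13, |A ∩ B| = 6, |A ∖ B| = 7.
(a) requires |A ∩ B| / |A| < 2/5: false.
(b) requires |A ∩ B| > 9: false.
(c) requires |A ∩ B| ≤ 6: true.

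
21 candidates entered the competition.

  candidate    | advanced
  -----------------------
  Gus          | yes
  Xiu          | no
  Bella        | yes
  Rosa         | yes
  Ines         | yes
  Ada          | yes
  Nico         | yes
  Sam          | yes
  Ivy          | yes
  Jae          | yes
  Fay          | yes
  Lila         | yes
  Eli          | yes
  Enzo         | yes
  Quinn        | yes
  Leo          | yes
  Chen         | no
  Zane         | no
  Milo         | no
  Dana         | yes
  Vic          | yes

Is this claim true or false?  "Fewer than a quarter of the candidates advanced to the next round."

The determiner here denotes the relation: |A ∩ B| / |A| < 1/4.
|A| = 21, |A ∩ B| = 17, |A ∖ B| = 4.
|A ∩ B|/|A| = 17/21, so the statement is false.

False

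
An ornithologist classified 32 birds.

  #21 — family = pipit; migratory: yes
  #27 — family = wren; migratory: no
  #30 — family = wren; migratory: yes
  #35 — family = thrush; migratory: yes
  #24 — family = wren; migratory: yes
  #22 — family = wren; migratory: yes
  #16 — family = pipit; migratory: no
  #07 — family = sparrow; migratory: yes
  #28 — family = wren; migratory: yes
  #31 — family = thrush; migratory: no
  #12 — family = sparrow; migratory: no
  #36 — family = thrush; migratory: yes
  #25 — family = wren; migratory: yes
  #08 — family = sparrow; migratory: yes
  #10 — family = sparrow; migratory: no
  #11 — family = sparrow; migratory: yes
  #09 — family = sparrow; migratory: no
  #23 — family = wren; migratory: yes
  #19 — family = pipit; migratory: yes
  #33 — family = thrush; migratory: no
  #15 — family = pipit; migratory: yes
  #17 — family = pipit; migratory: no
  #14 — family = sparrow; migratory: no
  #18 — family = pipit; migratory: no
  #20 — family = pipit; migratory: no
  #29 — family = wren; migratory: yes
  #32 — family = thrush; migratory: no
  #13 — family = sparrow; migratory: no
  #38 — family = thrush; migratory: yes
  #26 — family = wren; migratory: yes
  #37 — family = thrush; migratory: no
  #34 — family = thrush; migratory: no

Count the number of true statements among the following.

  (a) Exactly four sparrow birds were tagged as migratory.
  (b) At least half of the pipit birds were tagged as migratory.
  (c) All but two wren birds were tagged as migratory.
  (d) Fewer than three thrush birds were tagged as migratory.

(a) sparrow: |A| = 8, |A ∩ B| = 3; needs |A ∩ B| = 4 — false.
(b) pipit: |A| = 7, |A ∩ B| = 3; needs |A ∩ B| ≥ |A ∖ B| — false.
(c) wren: |A| = 9, |A ∩ B| = 8; needs |A ∖ B| = 2 — false.
(d) thrush: |A| = 8, |A ∩ B| = 3; needs |A ∩ B| < 3 — false.

0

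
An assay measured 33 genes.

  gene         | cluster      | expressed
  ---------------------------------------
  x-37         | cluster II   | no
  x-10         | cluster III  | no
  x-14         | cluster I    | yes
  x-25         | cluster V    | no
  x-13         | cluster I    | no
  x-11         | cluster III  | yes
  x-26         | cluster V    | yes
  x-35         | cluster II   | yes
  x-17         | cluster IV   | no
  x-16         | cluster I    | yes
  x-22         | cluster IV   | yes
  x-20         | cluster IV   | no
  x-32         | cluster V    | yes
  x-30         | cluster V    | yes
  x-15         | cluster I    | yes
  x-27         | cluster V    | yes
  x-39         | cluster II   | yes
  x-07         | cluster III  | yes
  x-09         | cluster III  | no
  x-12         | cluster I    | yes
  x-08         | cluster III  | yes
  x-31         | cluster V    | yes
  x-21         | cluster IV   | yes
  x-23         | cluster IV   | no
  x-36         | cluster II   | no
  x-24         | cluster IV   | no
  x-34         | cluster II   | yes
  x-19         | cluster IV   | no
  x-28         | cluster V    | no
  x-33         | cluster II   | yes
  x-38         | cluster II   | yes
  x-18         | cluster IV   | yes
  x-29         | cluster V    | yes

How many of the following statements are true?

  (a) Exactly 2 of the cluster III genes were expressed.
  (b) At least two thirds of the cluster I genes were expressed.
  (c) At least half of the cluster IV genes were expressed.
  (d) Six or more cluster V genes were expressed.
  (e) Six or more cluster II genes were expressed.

(a) cluster III: |A| = 5, |A ∩ B| = 3; needs |A ∩ B| = 2 — false.
(b) cluster I: |A| = 5, |A ∩ B| = 4; needs |A ∩ B| / |A| ≥ 2/3 — true.
(c) cluster IV: |A| = 8, |A ∩ B| = 3; needs |A ∩ B| ≥ |A ∖ B| — false.
(d) cluster V: |A| = 8, |A ∩ B| = 6; needs |A ∩ B| ≥ 6 — true.
(e) cluster II: |A| = 7, |A ∩ B| = 5; needs |A ∩ B| ≥ 6 — false.

2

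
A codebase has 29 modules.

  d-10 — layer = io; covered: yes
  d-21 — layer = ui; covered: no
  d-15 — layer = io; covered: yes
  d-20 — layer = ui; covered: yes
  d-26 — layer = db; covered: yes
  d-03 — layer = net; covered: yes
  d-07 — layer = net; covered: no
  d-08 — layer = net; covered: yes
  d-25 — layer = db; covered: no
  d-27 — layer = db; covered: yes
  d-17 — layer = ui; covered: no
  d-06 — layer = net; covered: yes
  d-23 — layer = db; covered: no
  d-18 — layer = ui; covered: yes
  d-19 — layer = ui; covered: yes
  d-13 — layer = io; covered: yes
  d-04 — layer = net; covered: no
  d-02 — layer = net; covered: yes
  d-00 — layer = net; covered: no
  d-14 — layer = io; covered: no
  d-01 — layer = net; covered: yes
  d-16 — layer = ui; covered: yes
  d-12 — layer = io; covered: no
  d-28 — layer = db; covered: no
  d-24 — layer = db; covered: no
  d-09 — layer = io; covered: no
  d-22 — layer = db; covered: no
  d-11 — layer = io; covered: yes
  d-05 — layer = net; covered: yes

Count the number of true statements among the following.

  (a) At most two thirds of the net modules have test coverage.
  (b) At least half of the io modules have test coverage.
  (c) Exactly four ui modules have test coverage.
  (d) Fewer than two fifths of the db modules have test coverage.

(a) net: |A| = 9, |A ∩ B| = 6; needs |A ∩ B| / |A| ≤ 2/3 — true.
(b) io: |A| = 7, |A ∩ B| = 4; needs |A ∩ B| ≥ |A ∖ B| — true.
(c) ui: |A| = 6, |A ∩ B| = 4; needs |A ∩ B| = 4 — true.
(d) db: |A| = 7, |A ∩ B| = 2; needs |A ∩ B| / |A| < 2/5 — true.

4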